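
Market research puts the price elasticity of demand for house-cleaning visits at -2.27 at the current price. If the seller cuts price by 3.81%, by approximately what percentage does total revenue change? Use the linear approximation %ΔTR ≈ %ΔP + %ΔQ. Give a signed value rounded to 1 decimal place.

+4.8%

%ΔQ ≈ Ed × %ΔP = (-2.27) × (-3.81%) = +8.6487%
%ΔTR ≈ %ΔP + %ΔQ = (-3.81%) + (+8.6487%) = +4.8387%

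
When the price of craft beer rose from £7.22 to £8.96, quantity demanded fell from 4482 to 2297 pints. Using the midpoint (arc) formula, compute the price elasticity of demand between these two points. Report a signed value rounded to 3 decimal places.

%ΔQ = (2297 − 4482) / [(4482 + 2297)/2] = -2185/3389.5 = -0.644637…
%ΔP = (8.96 − 7.22) / [(7.22 + 8.96)/2] = 1.74/8.09 = 0.215080…
Arc Ed = %ΔQ / %ΔP = (-2185/3389.5) / (1.74/8.09) = -2.99719…

-2.997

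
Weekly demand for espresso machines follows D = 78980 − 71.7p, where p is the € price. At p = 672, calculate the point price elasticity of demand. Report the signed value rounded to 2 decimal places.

dD/dp = −71.7. At p = 672, D = 78980 − 71.7(672) = 30797.6.
Ed = (dD/dp)·(p/D) = −71.7 × (672/30797.6) = -1.5644…

-1.56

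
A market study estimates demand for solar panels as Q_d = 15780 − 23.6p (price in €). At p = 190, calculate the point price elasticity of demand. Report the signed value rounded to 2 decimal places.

dQ_d/dp = −23.6. At p = 190, Q_d = 15780 − 23.6(190) = 11296.
Ed = (dQ_d/dp)·(p/Q_d) = −23.6 × (190/11296) = -0.3969…

-0.40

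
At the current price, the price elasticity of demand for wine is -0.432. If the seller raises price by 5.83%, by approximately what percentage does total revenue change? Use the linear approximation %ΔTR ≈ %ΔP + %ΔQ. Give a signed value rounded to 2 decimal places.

+3.31%

%ΔQ ≈ Ed × %ΔP = (-0.432) × (+5.83%) = -2.5186%
%ΔTR ≈ %ΔP + %ΔQ = (+5.83%) + (-2.5186%) = +3.3114%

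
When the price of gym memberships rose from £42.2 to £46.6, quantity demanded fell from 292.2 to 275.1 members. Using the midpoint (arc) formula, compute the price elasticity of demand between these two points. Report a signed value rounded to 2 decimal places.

%ΔQ = (275.1 − 292.2) / [(292.2 + 275.1)/2] = -17.1/283.65 = -0.060285…
%ΔP = (46.6 − 42.2) / [(42.2 + 46.6)/2] = 4.4/44.4 = 0.099099…
Arc Ed = %ΔQ / %ΔP = (-17.1/283.65) / (4.4/44.4) = -0.6083…

-0.61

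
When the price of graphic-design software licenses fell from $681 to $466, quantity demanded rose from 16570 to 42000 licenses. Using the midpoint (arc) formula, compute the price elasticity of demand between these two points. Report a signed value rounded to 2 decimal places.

%ΔQ = (42000 − 16570) / [(16570 + 42000)/2] = 25430/29285 = 0.868362…
%ΔP = (466 − 681) / [(681 + 466)/2] = -215/573.5 = -0.374891…
Arc Ed = %ΔQ / %ΔP = (25430/29285) / (-215/573.5) = -2.3163…

-2.32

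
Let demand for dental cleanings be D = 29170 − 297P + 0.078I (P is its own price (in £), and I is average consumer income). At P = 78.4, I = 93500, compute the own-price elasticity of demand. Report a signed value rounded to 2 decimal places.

At the given values, D = 29170 − 297(78.4) + 0.078(93500) = 13178.2.
∂D/∂P = −297.
E = (-297) × (78.4/13178.2) = -1.7669…

-1.77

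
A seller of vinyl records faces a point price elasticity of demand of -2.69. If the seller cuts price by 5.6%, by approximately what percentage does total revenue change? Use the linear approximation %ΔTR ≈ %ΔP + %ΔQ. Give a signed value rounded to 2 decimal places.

%ΔQ ≈ Ed × %ΔP = (-2.69) × (-5.6%) = +15.0640%
%ΔTR ≈ %ΔP + %ΔQ = (-5.6%) + (+15.0640%) = +9.4640%

+9.46%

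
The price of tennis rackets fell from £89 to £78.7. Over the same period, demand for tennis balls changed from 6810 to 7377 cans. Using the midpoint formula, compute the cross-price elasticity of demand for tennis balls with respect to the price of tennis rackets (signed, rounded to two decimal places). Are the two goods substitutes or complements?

-0.65; complements

%ΔQ_{tennis balls} = (7377 − 6810)/avg = 567/7093.5 = 0.079932…
%ΔP_{tennis rackets} = (78.7 − 89)/avg = -10.3/83.85 = -0.122838…
E_cross = (567/7093.5) / (-10.3/83.85) = -0.6507…
E_cross < 0 ⇒ the goods are complements.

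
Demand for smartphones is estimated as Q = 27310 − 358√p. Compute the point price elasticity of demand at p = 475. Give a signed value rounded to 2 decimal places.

dQ/dp = −358/(2√p) = -8.21308. At p = 475, Q = 19507.6.
Ed = (dQ/dp)·(p/Q) = (-8.21308) × (475/19507.6) = -0.1999…

-0.20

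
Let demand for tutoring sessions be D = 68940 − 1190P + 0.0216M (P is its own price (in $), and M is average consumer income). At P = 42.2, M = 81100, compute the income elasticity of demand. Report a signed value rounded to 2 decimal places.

At the given values, D = 68940 − 1190(42.2) + 0.0216(81100) = 20473.76.
∂D/∂M = 0.0216.
E = (0.0216) × (81100/20473.76) = 0.0855…

0.09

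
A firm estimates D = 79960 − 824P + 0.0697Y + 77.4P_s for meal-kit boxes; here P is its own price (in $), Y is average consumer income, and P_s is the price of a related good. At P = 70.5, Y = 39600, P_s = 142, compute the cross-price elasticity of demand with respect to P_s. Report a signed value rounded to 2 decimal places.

0.31

At the given values, D = 79960 − 824(70.5) + 0.0697(39600) + 77.4(142) = 35618.92.
∂D/∂P_s = 77.4.
E = (77.4) × (142/35618.92) = 0.3085…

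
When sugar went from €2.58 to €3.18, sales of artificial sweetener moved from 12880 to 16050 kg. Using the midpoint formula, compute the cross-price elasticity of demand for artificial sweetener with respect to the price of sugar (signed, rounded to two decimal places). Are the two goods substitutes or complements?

1.05; substitutes

%ΔQ_{artificial sweetener} = (16050 − 12880)/avg = 3170/14465 = 0.219149…
%ΔP_{sugar} = (3.18 − 2.58)/avg = 0.6/2.88 = 0.208333…
E_cross = (3170/14465) / (0.6/2.88) = 1.0519…
E_cross > 0 ⇒ the goods are substitutes.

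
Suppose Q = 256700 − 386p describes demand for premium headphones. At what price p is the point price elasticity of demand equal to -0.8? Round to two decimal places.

Ed = −386p/(256700 − 386p). Set this equal to -0.8:
386p = 0.8·(256700 − 386p) ⇒ 386p(1 + 0.8) = 0.8·256700
p = 0.8·256700 / (386·1.8) = 295.5670…

295.57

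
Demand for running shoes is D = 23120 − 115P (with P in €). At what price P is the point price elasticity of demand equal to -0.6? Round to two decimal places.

75.39

Ed = −115P/(23120 − 115P). Set this equal to -0.6:
115P = 0.6·(23120 − 115P) ⇒ 115P(1 + 0.6) = 0.6·23120
P = 0.6·23120 / (115·1.6) = 75.3913…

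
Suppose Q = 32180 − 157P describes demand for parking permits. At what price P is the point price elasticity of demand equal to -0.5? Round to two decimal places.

Ed = −157P/(32180 − 157P). Set this equal to -0.5:
157P = 0.5·(32180 − 157P) ⇒ 157P(1 + 0.5) = 0.5·32180
P = 0.5·32180 / (157·1.5) = 68.3227…

68.32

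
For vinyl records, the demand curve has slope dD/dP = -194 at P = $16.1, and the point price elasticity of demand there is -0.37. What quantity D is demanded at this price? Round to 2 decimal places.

Ed = (dD/dP)·(P/D) ⇒ D = (dD/dP)·P/Ed = (-194)·16.1/(-0.37) = 8441.6216…

8441.62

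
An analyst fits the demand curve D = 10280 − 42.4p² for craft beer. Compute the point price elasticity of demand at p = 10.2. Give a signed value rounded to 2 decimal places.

-1.50

dD/dp = −2·42.4·p = -864.96. At p = 10.2, D = 5868.704.
Ed = (dD/dp)·(p/D) = (-864.96) × (10.2/5868.704) = -1.5033…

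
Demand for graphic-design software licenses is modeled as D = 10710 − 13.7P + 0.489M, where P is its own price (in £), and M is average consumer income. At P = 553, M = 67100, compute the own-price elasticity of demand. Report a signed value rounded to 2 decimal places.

At the given values, D = 10710 − 13.7(553) + 0.489(67100) = 35945.8.
∂D/∂P = −13.7.
E = (-13.7) × (553/35945.8) = -0.2107…

-0.21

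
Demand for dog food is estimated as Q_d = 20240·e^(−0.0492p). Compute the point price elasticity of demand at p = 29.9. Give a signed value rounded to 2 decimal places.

-1.47

dQ_d/dp = −0.0492·Q_d = -228.714. At p = 29.9, Q_d = 4648.67.
Ed = (dQ_d/dp)·(p/Q_d) = (-228.714) × (29.9/4648.67) = -1.4710…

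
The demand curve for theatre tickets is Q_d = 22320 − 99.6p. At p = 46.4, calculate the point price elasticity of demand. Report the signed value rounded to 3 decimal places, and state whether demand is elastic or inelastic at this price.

-0.261; inelastic

dQ_d/dp = −99.6. At p = 46.4, Q_d = 22320 − 99.6(46.4) = 17698.56.
Ed = (dQ_d/dp)·(p/Q_d) = −99.6 × (46.4/17698.56) = -0.26111…
|Ed| = 0.261 < 1, so demand is inelastic.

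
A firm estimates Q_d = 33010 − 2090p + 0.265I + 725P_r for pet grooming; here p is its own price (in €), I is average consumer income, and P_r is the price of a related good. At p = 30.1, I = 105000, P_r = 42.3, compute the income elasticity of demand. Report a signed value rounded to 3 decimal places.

At the given values, Q_d = 33010 − 2090(30.1) + 0.265(105000) + 725(42.3) = 28593.5.
∂Q_d/∂I = 0.265.
E = (0.265) × (105000/28593.5) = 0.97312…

0.973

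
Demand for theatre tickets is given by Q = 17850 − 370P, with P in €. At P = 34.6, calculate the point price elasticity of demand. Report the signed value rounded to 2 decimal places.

dQ/dP = −370. At P = 34.6, Q = 17850 − 370(34.6) = 5048.
Ed = (dQ/dP)·(P/Q) = −370 × (34.6/5048) = -2.5360…

-2.54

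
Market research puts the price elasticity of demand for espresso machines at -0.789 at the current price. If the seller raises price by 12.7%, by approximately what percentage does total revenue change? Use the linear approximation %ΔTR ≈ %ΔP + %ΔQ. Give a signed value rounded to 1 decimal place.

%ΔQ ≈ Ed × %ΔP = (-0.789) × (+12.7%) = -10.0203%
%ΔTR ≈ %ΔP + %ΔQ = (+12.7%) + (-10.0203%) = +2.6797%

+2.7%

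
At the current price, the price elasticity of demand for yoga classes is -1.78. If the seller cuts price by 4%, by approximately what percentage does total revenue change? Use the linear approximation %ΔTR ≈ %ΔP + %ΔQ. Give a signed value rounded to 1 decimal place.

+3.1%

%ΔQ ≈ Ed × %ΔP = (-1.78) × (-4%) = +7.1200%
%ΔTR ≈ %ΔP + %ΔQ = (-4%) + (+7.1200%) = +3.1200%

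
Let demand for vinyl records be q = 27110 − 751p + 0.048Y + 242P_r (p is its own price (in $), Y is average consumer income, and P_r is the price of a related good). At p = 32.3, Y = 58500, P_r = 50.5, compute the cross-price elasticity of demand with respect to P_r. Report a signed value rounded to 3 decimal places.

At the given values, q = 27110 − 751(32.3) + 0.048(58500) + 242(50.5) = 17881.7.
∂q/∂P_r = 242.
E = (242) × (50.5/17881.7) = 0.68343…

0.683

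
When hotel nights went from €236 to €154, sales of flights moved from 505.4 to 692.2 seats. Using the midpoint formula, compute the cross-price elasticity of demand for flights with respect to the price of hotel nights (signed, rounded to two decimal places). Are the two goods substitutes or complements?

-0.74; complements

%ΔQ_{flights} = (692.2 − 505.4)/avg = 186.8/598.8 = 0.311957…
%ΔP_{hotel nights} = (154 − 236)/avg = -82/195 = -0.420512…
E_cross = (186.8/598.8) / (-82/195) = -0.7418…
E_cross < 0 ⇒ the goods are complements.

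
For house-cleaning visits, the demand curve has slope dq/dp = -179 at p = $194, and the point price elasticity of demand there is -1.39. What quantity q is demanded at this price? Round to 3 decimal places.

24982.734

Ed = (dq/dp)·(p/q) ⇒ q = (dq/dp)·p/Ed = (-179)·194/(-1.39) = 24982.73381…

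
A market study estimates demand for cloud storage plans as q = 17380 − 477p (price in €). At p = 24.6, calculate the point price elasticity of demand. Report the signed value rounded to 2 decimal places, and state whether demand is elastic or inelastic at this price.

dq/dp = −477. At p = 24.6, q = 17380 − 477(24.6) = 5645.8.
Ed = (dq/dp)·(p/q) = −477 × (24.6/5645.8) = -2.0783…
|Ed| = 2.08 > 1, so demand is elastic.

-2.08; elastic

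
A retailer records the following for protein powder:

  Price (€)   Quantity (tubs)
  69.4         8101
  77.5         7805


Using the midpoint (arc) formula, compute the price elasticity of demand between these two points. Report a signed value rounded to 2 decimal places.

%ΔQ = (7805 − 8101) / [(8101 + 7805)/2] = -296/7953 = -0.037218…
%ΔP = (77.5 − 69.4) / [(69.4 + 77.5)/2] = 8.1/73.45 = 0.110279…
Arc Ed = %ΔQ / %ΔP = (-296/7953) / (8.1/73.45) = -0.3374…

-0.34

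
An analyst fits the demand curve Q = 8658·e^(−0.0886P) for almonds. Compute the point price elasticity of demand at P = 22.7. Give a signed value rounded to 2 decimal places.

-2.01

dQ/dP = −0.0886·Q = -102.657. At P = 22.7, Q = 1158.66.
Ed = (dQ/dP)·(P/Q) = (-102.657) × (22.7/1158.66) = -2.0112…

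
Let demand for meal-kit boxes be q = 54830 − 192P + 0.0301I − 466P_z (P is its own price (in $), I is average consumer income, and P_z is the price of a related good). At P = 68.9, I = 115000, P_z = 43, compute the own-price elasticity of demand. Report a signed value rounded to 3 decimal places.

-0.529

At the given values, q = 54830 − 192(68.9) + 0.0301(115000) − 466(43) = 25024.7.
∂q/∂P = −192.
E = (-192) × (68.9/25024.7) = -0.52862…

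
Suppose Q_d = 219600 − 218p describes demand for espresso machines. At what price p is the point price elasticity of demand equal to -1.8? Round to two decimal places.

647.58

Ed = −218p/(219600 − 218p). Set this equal to -1.8:
218p = 1.8·(219600 − 218p) ⇒ 218p(1 + 1.8) = 1.8·219600
p = 1.8·219600 / (218·2.8) = 647.5753…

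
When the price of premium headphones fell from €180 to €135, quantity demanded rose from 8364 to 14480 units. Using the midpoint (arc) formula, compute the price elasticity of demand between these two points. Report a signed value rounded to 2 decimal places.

%ΔQ = (14480 − 8364) / [(8364 + 14480)/2] = 6116/11422 = 0.535457…
%ΔP = (135 − 180) / [(180 + 135)/2] = -45/157.5 = -0.285714…
Arc Ed = %ΔQ / %ΔP = (6116/11422) / (-45/157.5) = -1.8741…

-1.87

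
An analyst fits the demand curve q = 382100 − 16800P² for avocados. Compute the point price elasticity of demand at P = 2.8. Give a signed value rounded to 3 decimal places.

dq/dP = −2·16800·P = -94080. At P = 2.8, q = 250388.
Ed = (dq/dP)·(P/q) = (-94080) × (2.8/250388) = -1.05206…

-1.052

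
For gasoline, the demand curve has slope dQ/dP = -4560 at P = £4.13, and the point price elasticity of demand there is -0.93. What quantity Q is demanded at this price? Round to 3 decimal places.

Ed = (dQ/dP)·(P/Q) ⇒ Q = (dQ/dP)·P/Ed = (-4560)·4.13/(-0.93) = 20250.32258…

20250.323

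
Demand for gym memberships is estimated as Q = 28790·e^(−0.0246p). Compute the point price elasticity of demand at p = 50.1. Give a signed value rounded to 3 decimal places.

dQ/dp = −0.0246·Q = -206.503. At p = 50.1, Q = 8394.43.
Ed = (dQ/dp)·(p/Q) = (-206.503) × (50.1/8394.43) = -1.23246

-1.232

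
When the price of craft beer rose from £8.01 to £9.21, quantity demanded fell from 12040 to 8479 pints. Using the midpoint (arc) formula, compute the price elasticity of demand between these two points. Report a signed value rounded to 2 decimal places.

%ΔQ = (8479 − 12040) / [(12040 + 8479)/2] = -3561/10259.5 = -0.347092…
%ΔP = (9.21 − 8.01) / [(8.01 + 9.21)/2] = 1.2/8.61 = 0.139372…
Arc Ed = %ΔQ / %ΔP = (-3561/10259.5) / (1.2/8.61) = -2.4903…

-2.49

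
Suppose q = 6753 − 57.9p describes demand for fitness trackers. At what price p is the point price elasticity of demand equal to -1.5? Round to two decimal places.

69.98

Ed = −57.9p/(6753 − 57.9p). Set this equal to -1.5:
57.9p = 1.5·(6753 − 57.9p) ⇒ 57.9p(1 + 1.5) = 1.5·6753
p = 1.5·6753 / (57.9·2.5) = 69.9792…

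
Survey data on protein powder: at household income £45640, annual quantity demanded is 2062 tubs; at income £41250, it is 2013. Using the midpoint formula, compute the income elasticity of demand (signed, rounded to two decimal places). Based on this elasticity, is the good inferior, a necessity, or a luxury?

0.24; necessity

%ΔQ = (2013 − 2062)/[( 2062 + 2013)/2] = -49/2037.5 = -0.024049…
%ΔIncome = (41250 − 45640)/[( 45640 + 41250)/2] = -4390/43445 = -0.101047…
E_income = (-49/2037.5) / (-4390/43445) = 0.2379…
0 < E_income < 1 ⇒ normal good, necessity.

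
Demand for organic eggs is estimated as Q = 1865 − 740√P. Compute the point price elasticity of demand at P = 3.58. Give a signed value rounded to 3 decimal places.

-1.506

dQ/dP = −740/(2√P) = -195.551. At P = 3.58, Q = 464.854.
Ed = (dQ/dP)·(P/Q) = (-195.551) × (3.58/464.854) = -1.50600…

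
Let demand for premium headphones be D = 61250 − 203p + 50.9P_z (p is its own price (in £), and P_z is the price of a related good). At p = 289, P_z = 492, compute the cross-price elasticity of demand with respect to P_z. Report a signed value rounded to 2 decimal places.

0.91

At the given values, D = 61250 − 203(289) + 50.9(492) = 27625.8.
∂D/∂P_z = 50.9.
E = (50.9) × (492/27625.8) = 0.9065…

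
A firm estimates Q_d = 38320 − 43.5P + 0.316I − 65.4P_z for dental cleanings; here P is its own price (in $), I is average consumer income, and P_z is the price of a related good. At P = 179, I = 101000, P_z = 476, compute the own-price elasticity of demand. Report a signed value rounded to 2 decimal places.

At the given values, Q_d = 38320 − 43.5(179) + 0.316(101000) − 65.4(476) = 31319.1.
∂Q_d/∂P = −43.5.
E = (-43.5) × (179/31319.1) = -0.2486…

-0.25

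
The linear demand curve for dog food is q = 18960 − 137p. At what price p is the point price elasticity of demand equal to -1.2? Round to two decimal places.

75.49

Ed = −137p/(18960 − 137p). Set this equal to -1.2:
137p = 1.2·(18960 − 137p) ⇒ 137p(1 + 1.2) = 1.2·18960
p = 1.2·18960 / (137·2.2) = 75.4877…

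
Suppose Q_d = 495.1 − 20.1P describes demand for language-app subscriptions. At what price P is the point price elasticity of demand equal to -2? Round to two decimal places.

Ed = −20.1P/(495.1 − 20.1P). Set this equal to -2:
20.1P = 2·(495.1 − 20.1P) ⇒ 20.1P(1 + 2) = 2·495.1
P = 2·495.1 / (20.1·3) = 16.4212…

16.42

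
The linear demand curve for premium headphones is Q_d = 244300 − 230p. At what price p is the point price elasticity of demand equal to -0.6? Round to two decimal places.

398.32

Ed = −230p/(244300 − 230p). Set this equal to -0.6:
230p = 0.6·(244300 − 230p) ⇒ 230p(1 + 0.6) = 0.6·244300
p = 0.6·244300 / (230·1.6) = 398.3152…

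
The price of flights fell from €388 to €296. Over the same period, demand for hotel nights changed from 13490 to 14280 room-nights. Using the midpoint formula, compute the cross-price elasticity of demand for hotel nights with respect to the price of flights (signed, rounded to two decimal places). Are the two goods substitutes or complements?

%ΔQ_{hotel nights} = (14280 − 13490)/avg = 790/13885 = 0.056895…
%ΔP_{flights} = (296 − 388)/avg = -92/342 = -0.269005…
E_cross = (790/13885) / (-92/342) = -0.2115…
E_cross < 0 ⇒ the goods are complements.

-0.21; complements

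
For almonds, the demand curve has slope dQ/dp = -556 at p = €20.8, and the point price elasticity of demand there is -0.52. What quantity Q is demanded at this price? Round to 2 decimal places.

Ed = (dQ/dp)·(p/Q) ⇒ Q = (dQ/dp)·p/Ed = (-556)·20.8/(-0.52) = 22240

22240.00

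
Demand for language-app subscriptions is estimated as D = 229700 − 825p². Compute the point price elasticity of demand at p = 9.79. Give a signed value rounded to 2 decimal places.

-1.05

dD/dp = −2·825·p = -16153.5. At p = 9.79, D = 150628.6175.
Ed = (dD/dp)·(p/D) = (-16153.5) × (9.79/150628.6175) = -1.0498…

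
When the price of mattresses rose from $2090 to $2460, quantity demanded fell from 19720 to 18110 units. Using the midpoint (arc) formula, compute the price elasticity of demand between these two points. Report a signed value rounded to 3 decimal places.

%ΔQ = (18110 − 19720) / [(19720 + 18110)/2] = -1610/18915 = -0.085117…
%ΔP = (2460 − 2090) / [(2090 + 2460)/2] = 370/2275 = 0.162637…
Arc Ed = %ΔQ / %ΔP = (-1610/18915) / (370/2275) = -0.52335…

-0.523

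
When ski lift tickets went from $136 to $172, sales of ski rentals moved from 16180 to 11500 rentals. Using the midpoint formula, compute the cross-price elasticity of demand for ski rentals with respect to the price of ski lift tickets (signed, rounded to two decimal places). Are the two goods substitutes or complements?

%ΔQ_{ski rentals} = (11500 − 16180)/avg = -4680/13840 = -0.338150…
%ΔP_{ski lift tickets} = (172 − 136)/avg = 36/154 = 0.233766…
E_cross = (-4680/13840) / (36/154) = -1.4465…
E_cross < 0 ⇒ the goods are complements.

-1.45; complements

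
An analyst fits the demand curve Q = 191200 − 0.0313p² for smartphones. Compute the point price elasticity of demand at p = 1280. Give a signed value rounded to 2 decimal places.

-0.73

dQ/dp = −2·0.0313·p = -80.128. At p = 1280, Q = 139918.08.
Ed = (dQ/dp)·(p/Q) = (-80.128) × (1280/139918.08) = -0.7330…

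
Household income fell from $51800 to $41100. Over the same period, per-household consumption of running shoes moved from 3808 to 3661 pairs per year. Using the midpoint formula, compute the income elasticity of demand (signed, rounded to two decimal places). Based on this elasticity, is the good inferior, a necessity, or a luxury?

%ΔQ = (3661 − 3808)/[( 3808 + 3661)/2] = -147/3734.5 = -0.039362…
%ΔIncome = (41100 − 51800)/[( 51800 + 41100)/2] = -10700/46450 = -0.230355…
E_income = (-147/3734.5) / (-10700/46450) = 0.1708…
0 < E_income < 1 ⇒ normal good, necessity.

0.17; necessity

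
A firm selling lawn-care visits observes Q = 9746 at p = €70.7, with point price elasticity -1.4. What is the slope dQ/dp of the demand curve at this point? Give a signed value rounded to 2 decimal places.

-192.99

Ed = (dQ/dp)·(p/Q) ⇒ dQ/dp = Ed·Q/p = (-1.4)·9746/70.7 = -192.9900…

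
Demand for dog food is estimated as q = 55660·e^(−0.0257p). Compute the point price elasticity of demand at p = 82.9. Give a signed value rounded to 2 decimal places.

dq/dp = −0.0257·q = -169.902. At p = 82.9, q = 6610.98.
Ed = (dq/dp)·(p/q) = (-169.902) × (82.9/6610.98) = -2.1305…

-2.13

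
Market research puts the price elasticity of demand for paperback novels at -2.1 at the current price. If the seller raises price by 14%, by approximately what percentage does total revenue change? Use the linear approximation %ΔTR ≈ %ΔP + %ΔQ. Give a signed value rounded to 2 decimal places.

%ΔQ ≈ Ed × %ΔP = (-2.1) × (+14%) = -29.4000%
%ΔTR ≈ %ΔP + %ΔQ = (+14%) + (-29.4000%) = -15.4000%

-15.40%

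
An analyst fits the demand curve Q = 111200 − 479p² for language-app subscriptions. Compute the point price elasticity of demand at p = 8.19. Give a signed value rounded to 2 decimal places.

-0.81

dQ/dp = −2·479·p = -7846.02. At p = 8.19, Q = 79070.5481.
Ed = (dQ/dp)·(p/Q) = (-7846.02) × (8.19/79070.5481) = -0.8126…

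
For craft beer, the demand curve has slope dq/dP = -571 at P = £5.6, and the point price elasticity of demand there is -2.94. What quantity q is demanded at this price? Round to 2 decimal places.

Ed = (dq/dP)·(P/q) ⇒ q = (dq/dP)·P/Ed = (-571)·5.6/(-2.94) = 1087.6190…

1087.62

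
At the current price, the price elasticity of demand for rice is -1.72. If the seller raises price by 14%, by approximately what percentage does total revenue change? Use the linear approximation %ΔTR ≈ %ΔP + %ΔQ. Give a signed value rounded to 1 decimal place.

%ΔQ ≈ Ed × %ΔP = (-1.72) × (+14%) = -24.0800%
%ΔTR ≈ %ΔP + %ΔQ = (+14%) + (-24.0800%) = -10.0800%

-10.1%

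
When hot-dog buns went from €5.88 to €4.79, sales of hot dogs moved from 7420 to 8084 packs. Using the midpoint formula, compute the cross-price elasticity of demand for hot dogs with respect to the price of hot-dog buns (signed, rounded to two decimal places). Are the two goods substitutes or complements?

%ΔQ_{hot dogs} = (8084 − 7420)/avg = 664/7752 = 0.085655…
%ΔP_{hot-dog buns} = (4.79 − 5.88)/avg = -1.09/5.335 = -0.204311…
E_cross = (664/7752) / (-1.09/5.335) = -0.4192…
E_cross < 0 ⇒ the goods are complements.

-0.42; complements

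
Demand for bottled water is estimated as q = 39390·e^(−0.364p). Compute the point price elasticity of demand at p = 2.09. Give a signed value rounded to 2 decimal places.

dq/dp = −0.364·q = -6700.29. At p = 2.09, q = 18407.4.
Ed = (dq/dp)·(p/q) = (-6700.29) × (2.09/18407.4) = -0.7607…

-0.76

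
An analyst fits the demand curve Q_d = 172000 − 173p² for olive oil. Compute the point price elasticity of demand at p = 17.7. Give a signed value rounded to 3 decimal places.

dQ_d/dp = −2·173·p = -6124.2. At p = 17.7, Q_d = 117800.83.
Ed = (dQ_d/dp)·(p/Q_d) = (-6124.2) × (17.7/117800.83) = -0.92018…

-0.920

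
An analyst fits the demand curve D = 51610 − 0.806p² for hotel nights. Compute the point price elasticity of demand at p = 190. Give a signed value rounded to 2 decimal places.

-2.58

dD/dp = −2·0.806·p = -306.28. At p = 190, D = 22513.4.
Ed = (dD/dp)·(p/D) = (-306.28) × (190/22513.4) = -2.5848…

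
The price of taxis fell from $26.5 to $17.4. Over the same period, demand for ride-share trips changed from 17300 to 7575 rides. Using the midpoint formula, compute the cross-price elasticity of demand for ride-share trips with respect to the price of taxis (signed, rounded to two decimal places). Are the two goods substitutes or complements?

1.89; substitutes

%ΔQ_{ride-share trips} = (7575 − 17300)/avg = -9725/12437.5 = -0.781909…
%ΔP_{taxis} = (17.4 − 26.5)/avg = -9.1/21.95 = -0.414578…
E_cross = (-9725/12437.5) / (-9.1/21.95) = 1.8860…
E_cross > 0 ⇒ the goods are substitutes.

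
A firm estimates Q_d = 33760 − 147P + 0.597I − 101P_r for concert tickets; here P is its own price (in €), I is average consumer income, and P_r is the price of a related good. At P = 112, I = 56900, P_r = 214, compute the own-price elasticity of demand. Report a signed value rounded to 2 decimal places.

-0.56

At the given values, Q_d = 33760 − 147(112) + 0.597(56900) − 101(214) = 29651.3.
∂Q_d/∂P = −147.
E = (-147) × (112/29651.3) = -0.5552…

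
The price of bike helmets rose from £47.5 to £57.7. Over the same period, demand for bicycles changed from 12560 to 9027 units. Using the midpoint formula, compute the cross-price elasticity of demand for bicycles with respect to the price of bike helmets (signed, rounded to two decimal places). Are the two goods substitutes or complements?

%ΔQ_{bicycles} = (9027 − 12560)/avg = -3533/10793.5 = -0.327326…
%ΔP_{bike helmets} = (57.7 − 47.5)/avg = 10.2/52.6 = 0.193916…
E_cross = (-3533/10793.5) / (10.2/52.6) = -1.6879…
E_cross < 0 ⇒ the goods are complements.

-1.69; complements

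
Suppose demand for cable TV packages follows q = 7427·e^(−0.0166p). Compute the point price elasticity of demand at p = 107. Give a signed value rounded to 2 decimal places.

dq/dp = −0.0166·q = -20.8703. At p = 107, q = 1257.24.
Ed = (dq/dp)·(p/q) = (-20.8703) × (107/1257.24) = -1.7762

-1.78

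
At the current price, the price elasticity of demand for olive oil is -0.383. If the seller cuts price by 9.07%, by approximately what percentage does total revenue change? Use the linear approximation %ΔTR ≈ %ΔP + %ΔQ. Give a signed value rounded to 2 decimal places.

-5.60%

%ΔQ ≈ Ed × %ΔP = (-0.383) × (-9.07%) = +3.4738%
%ΔTR ≈ %ΔP + %ΔQ = (-9.07%) + (+3.4738%) = -5.5962%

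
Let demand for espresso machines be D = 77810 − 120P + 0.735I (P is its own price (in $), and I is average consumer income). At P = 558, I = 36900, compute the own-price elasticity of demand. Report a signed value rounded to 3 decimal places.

-1.763

At the given values, D = 77810 − 120(558) + 0.735(36900) = 37971.5.
∂D/∂P = −120.
E = (-120) × (558/37971.5) = -1.76342…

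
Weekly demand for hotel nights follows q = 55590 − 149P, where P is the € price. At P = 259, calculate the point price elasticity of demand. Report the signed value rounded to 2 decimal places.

-2.27

dq/dP = −149. At P = 259, q = 55590 − 149(259) = 16999.
Ed = (dq/dP)·(P/q) = −149 × (259/16999) = -2.2701…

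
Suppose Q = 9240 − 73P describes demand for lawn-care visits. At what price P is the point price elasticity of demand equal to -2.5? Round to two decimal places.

90.41

Ed = −73P/(9240 − 73P). Set this equal to -2.5:
73P = 2.5·(9240 − 73P) ⇒ 73P(1 + 2.5) = 2.5·9240
P = 2.5·9240 / (73·3.5) = 90.4109…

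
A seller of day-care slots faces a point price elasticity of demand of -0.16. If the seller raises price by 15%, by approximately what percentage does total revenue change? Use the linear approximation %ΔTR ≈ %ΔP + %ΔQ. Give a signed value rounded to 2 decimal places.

%ΔQ ≈ Ed × %ΔP = (-0.16) × (+15%) = -2.4000%
%ΔTR ≈ %ΔP + %ΔQ = (+15%) + (-2.4000%) = +12.6000%

+12.60%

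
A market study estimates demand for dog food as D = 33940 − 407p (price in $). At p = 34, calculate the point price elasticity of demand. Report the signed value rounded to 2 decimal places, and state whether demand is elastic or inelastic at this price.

-0.69; inelastic

dD/dp = −407. At p = 34, D = 33940 − 407(34) = 20102.
Ed = (dD/dp)·(p/D) = −407 × (34/20102) = -0.6883…
|Ed| = 0.69 < 1, so demand is inelastic.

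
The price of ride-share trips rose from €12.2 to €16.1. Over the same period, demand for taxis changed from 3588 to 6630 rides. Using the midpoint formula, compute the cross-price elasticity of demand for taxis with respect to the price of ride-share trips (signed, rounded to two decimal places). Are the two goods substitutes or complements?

%ΔQ_{taxis} = (6630 − 3588)/avg = 3042/5109 = 0.595419…
%ΔP_{ride-share trips} = (16.1 − 12.2)/avg = 3.9/14.15 = 0.275618…
E_cross = (3042/5109) / (3.9/14.15) = 2.1603…
E_cross > 0 ⇒ the goods are substitutes.

2.16; substitutes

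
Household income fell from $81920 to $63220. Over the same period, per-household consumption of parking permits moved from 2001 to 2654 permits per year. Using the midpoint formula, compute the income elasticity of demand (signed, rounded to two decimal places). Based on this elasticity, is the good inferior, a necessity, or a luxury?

-1.09; inferior

%ΔQ = (2654 − 2001)/[( 2001 + 2654)/2] = 653/2327.5 = 0.280558…
%ΔIncome = (63220 − 81920)/[( 81920 + 63220)/2] = -18700/72570 = -0.257682…
E_income = (653/2327.5) / (-18700/72570) = -1.0887…
E_income < 0 ⇒ inferior good.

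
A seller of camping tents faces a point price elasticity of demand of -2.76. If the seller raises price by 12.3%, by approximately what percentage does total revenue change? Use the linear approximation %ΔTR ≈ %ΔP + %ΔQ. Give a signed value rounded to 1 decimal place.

%ΔQ ≈ Ed × %ΔP = (-2.76) × (+12.3%) = -33.9480%
%ΔTR ≈ %ΔP + %ΔQ = (+12.3%) + (-33.9480%) = -21.6480%

-21.6%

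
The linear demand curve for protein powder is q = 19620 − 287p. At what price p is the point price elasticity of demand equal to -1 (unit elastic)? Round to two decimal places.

34.18

Ed = −287p/(19620 − 287p). Set this equal to -1:
287p = 1·(19620 − 287p) ⇒ 287p(1 + 1) = 1·19620
p = 1·19620 / (287·2) = 34.1811…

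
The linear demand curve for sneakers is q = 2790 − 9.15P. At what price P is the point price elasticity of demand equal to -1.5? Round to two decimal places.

182.95

Ed = −9.15P/(2790 − 9.15P). Set this equal to -1.5:
9.15P = 1.5·(2790 − 9.15P) ⇒ 9.15P(1 + 1.5) = 1.5·2790
P = 1.5·2790 / (9.15·2.5) = 182.9508…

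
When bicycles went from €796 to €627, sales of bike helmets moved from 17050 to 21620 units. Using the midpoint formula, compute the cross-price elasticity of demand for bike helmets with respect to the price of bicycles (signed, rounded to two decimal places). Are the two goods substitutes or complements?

%ΔQ_{bike helmets} = (21620 − 17050)/avg = 4570/19335 = 0.236358…
%ΔP_{bicycles} = (627 − 796)/avg = -169/711.5 = -0.237526…
E_cross = (4570/19335) / (-169/711.5) = -0.9950…
E_cross < 0 ⇒ the goods are complements.

-1.00; complements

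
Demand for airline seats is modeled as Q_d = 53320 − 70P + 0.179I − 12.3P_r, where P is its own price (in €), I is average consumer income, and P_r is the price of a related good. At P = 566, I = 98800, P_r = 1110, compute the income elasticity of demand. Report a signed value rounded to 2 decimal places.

At the given values, Q_d = 53320 − 70(566) + 0.179(98800) − 12.3(1110) = 17732.2.
∂Q_d/∂I = 0.179.
E = (0.179) × (98800/17732.2) = 0.9973…

1.00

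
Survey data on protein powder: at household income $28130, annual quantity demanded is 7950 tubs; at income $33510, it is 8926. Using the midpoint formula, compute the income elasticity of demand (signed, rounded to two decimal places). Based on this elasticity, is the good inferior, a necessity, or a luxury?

%ΔQ = (8926 − 7950)/[( 7950 + 8926)/2] = 976/8438 = 0.115667…
%ΔIncome = (33510 − 28130)/[( 28130 + 33510)/2] = 5380/30820 = 0.174561…
E_income = (976/8438) / (5380/30820) = 0.6626…
0 < E_income < 1 ⇒ normal good, necessity.

0.66; necessity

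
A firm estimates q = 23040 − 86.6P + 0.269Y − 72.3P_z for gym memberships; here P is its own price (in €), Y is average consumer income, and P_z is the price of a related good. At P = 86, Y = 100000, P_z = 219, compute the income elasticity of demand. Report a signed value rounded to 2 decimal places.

1.01

At the given values, q = 23040 − 86.6(86) + 0.269(100000) − 72.3(219) = 26658.7.
∂q/∂Y = 0.269.
E = (0.269) × (100000/26658.7) = 1.0090…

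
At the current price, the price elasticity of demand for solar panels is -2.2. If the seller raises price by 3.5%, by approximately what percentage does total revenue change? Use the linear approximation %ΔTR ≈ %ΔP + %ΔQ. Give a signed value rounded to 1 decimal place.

-4.2%

%ΔQ ≈ Ed × %ΔP = (-2.2) × (+3.5%) = -7.7000%
%ΔTR ≈ %ΔP + %ΔQ = (+3.5%) + (-7.7000%) = -4.2000%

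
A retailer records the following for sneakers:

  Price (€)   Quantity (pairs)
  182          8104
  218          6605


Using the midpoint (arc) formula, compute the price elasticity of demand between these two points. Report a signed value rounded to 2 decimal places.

%ΔQ = (6605 − 8104) / [(8104 + 6605)/2] = -1499/7354.5 = -0.203820…
%ΔP = (218 − 182) / [(182 + 218)/2] = 36/200 = 0.18
Arc Ed = %ΔQ / %ΔP = (-1499/7354.5) / (36/200) = -1.1323…

-1.13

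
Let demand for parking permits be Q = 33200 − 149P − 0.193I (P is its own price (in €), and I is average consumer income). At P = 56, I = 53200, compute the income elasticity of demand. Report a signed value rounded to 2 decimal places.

-0.70

At the given values, Q = 33200 − 149(56) − 0.193(53200) = 14588.4.
∂Q/∂I = -0.193.
E = (-0.193) × (53200/14588.4) = -0.7038…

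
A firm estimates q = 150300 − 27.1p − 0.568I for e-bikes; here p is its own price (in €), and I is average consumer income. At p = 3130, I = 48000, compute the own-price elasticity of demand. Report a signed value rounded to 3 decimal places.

At the given values, q = 150300 − 27.1(3130) − 0.568(48000) = 38213.
∂q/∂p = −27.1.
E = (-27.1) × (3130/38213) = -2.21974…

-2.220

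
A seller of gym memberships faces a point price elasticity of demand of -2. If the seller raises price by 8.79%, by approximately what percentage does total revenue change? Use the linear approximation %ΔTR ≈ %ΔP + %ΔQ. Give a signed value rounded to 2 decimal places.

%ΔQ ≈ Ed × %ΔP = (-2) × (+8.79%) = -17.5800%
%ΔTR ≈ %ΔP + %ΔQ = (+8.79%) + (-17.5800%) = -8.7900%

-8.79%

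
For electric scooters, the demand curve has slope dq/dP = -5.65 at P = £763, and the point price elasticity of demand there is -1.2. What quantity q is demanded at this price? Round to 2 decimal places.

3592.46

Ed = (dq/dP)·(P/q) ⇒ q = (dq/dP)·P/Ed = (-5.65)·763/(-1.2) = 3592.4583…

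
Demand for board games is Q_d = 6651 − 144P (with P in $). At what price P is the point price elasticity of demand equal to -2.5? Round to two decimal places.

Ed = −144P/(6651 − 144P). Set this equal to -2.5:
144P = 2.5·(6651 − 144P) ⇒ 144P(1 + 2.5) = 2.5·6651
P = 2.5·6651 / (144·3.5) = 32.9910…

32.99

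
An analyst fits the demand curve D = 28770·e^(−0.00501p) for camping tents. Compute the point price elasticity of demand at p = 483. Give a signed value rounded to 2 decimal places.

dD/dp = −0.00501·D = -12.8191. At p = 483, D = 2558.71.
Ed = (dD/dp)·(p/D) = (-12.8191) × (483/2558.71) = -2.4198…

-2.42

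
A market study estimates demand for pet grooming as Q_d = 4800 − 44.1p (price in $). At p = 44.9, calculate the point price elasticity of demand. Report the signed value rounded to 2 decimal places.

dQ_d/dp = −44.1. At p = 44.9, Q_d = 4800 − 44.1(44.9) = 2819.91.
Ed = (dQ_d/dp)·(p/Q_d) = −44.1 × (44.9/2819.91) = -0.7021…

-0.70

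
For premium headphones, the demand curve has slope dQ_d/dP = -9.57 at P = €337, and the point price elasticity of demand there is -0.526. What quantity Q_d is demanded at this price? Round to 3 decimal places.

6131.350

Ed = (dQ_d/dP)·(P/Q_d) ⇒ Q_d = (dQ_d/dP)·P/Ed = (-9.57)·337/(-0.526) = 6131.34980…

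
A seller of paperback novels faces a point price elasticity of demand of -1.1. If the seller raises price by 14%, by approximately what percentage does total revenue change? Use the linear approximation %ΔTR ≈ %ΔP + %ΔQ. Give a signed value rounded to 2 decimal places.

-1.40%

%ΔQ ≈ Ed × %ΔP = (-1.1) × (+14%) = -15.4000%
%ΔTR ≈ %ΔP + %ΔQ = (+14%) + (-15.4000%) = -1.4000%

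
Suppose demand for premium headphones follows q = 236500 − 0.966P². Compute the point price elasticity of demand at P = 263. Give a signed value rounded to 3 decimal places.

-0.788

dq/dP = −2·0.966·P = -508.116. At P = 263, q = 169682.746.
Ed = (dq/dP)·(P/q) = (-508.116) × (263/169682.746) = -0.78755…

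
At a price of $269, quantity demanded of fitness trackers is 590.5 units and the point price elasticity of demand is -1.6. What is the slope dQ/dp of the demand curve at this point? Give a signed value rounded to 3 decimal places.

-3.512

Ed = (dQ/dp)·(p/Q) ⇒ dQ/dp = Ed·Q/p = (-1.6)·590.5/269 = -3.51226…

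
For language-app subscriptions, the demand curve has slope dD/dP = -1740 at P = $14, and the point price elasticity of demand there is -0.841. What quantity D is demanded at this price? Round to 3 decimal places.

Ed = (dD/dP)·(P/D) ⇒ D = (dD/dP)·P/Ed = (-1740)·14/(-0.841) = 28965.51724…

28965.517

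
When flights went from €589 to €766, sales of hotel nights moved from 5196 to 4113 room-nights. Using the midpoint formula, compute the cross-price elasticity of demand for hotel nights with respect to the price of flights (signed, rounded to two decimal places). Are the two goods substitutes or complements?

-0.89; complements

%ΔQ_{hotel nights} = (4113 − 5196)/avg = -1083/4654.5 = -0.232678…
%ΔP_{flights} = (766 − 589)/avg = 177/677.5 = 0.261254…
E_cross = (-1083/4654.5) / (177/677.5) = -0.8906…
E_cross < 0 ⇒ the goods are complements.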